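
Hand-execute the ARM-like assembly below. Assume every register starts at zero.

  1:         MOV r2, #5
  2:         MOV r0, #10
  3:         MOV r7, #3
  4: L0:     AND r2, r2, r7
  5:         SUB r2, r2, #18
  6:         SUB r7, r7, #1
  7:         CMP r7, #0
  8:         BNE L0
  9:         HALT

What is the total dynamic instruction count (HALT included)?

19

MOV r2, #5 → r2=5
MOV r0, #10 → r0=10
MOV r7, #3 → r7=3
AND r2, r2, r7 → r2=5&3=1
SUB r2, r2, #18 → r2=1-18=-17
SUB r7, r7, #1 → r7=3-1=2
CMP r7, #0  (cmp 2,0)
BNE L0: taken
AND r2, r2, r7 → r2=(-17)&2=2
SUB r2, r2, #18 → r2=2-18=-16
SUB r7, r7, #1 → r7=2-1=1
CMP r7, #0  (cmp 1,0)
BNE L0: taken
AND r2, r2, r7 → r2=(-16)&1=0
SUB r2, r2, #18 → r2=0-18=-18
SUB r7, r7, #1 → r7=1-1=0
CMP r7, #0  (cmp 0,0)
BNE L0: not taken
halt.
Total executed instructions: 19.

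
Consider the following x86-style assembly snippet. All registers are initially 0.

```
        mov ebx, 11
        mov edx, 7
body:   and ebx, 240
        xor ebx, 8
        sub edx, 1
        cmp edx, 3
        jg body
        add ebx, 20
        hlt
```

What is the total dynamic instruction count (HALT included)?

24

mov ebx, 11 → ebx=11
mov edx, 7 → edx=7
and ebx, 240 → ebx=11&240=0
xor ebx, 8 → ebx=0^8=8
sub edx, 1 → edx=7-1=6
cmp edx, 3  (cmp 6,3)
jg body: taken
and ebx, 240 → ebx=8&240=0
xor ebx, 8 → ebx=0^8=8
sub edx, 1 → edx=6-1=5
cmp edx, 3  (cmp 5,3)
jg body: taken
and ebx, 240 → ebx=8&240=0
xor ebx, 8 → ebx=0^8=8
sub edx, 1 → edx=5-1=4
cmp edx, 3  (cmp 4,3)
jg body: taken
and ebx, 240 → ebx=8&240=0
xor ebx, 8 → ebx=0^8=8
sub edx, 1 → edx=4-1=3
cmp edx, 3  (cmp 3,3)
jg body: not taken
add ebx, 20 → ebx=8+20=28
halt.
Total executed instructions: 24.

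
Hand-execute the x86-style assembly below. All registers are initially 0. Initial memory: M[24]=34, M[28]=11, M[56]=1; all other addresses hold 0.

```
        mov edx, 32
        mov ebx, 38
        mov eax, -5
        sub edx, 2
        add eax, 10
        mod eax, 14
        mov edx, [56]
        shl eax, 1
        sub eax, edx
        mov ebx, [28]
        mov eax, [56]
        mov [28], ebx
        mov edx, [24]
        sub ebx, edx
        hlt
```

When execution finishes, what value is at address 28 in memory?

11

edx=32
ebx=38
eax=-5
edx=32-2=30
eax=(-5)+10=5
eax=5%14=5
edx=M[56]=1
eax=5<<1=10
eax=10-1=9
ebx=M[28]=11
eax=M[56]=1
mov [28], ebx → M[28]=11
edx=M[24]=34
ebx=11-34=-23
halt.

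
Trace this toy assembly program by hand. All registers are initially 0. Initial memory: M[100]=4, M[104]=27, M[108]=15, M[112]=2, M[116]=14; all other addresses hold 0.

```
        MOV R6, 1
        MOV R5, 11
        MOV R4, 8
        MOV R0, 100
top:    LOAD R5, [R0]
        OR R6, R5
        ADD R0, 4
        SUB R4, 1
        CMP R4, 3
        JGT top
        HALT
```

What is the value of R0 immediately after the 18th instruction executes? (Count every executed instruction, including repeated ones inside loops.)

108

R6=1
R5=11
R4=8
R0=100
R5=M[100]=4
R6=1|4=5
R0=100+4=104
R4=8-1=7
CMP R4, 3  (cmp 7,3)
JGT top: taken
R5=M[104]=27
R6=5|27=31
R0=104+4=108
R4=7-1=6
CMP R4, 3  (cmp 6,3)
JGT top: taken
R5=M[108]=15
R6=31|15=31
After step 18: R0 = 108.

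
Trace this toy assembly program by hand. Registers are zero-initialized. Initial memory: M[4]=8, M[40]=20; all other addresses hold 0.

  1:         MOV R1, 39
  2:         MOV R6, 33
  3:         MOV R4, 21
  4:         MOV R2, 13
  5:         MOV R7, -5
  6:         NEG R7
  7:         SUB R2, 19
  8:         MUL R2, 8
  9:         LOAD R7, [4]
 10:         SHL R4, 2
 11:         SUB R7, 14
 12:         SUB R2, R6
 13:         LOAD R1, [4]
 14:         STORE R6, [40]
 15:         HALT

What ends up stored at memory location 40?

R1=39
R6=33
R4=21
R2=13
R7=-5
R7=-(-5)=5
R2=13-19=-6
R2=(-6)*8=-48
R7=M[4]=8
R4=21<<2=84
R7=8-14=-6
R2=(-48)-33=-81
R1=M[4]=8
STORE R6, [40] → M[40]=33
halt.

33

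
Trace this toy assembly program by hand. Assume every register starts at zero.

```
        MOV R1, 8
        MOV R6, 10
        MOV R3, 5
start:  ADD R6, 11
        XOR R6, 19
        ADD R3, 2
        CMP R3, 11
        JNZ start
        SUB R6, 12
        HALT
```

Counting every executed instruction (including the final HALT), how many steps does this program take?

MOV R1, 8 → R1=8
MOV R6, 10 → R6=10
MOV R3, 5 → R3=5
ADD R6, 11 → R6=10+11=21
XOR R6, 19 → R6=21^19=6
ADD R3, 2 → R3=5+2=7
CMP R3, 11  (cmp 7,11)
JNZ start: taken
ADD R6, 11 → R6=6+11=17
XOR R6, 19 → R6=17^19=2
ADD R3, 2 → R3=7+2=9
CMP R3, 11  (cmp 9,11)
JNZ start: taken
ADD R6, 11 → R6=2+11=13
XOR R6, 19 → R6=13^19=30
ADD R3, 2 → R3=9+2=11
CMP R3, 11  (cmp 11,11)
JNZ start: not taken
SUB R6, 12 → R6=30-12=18
halt.
Total executed instructions: 20.

20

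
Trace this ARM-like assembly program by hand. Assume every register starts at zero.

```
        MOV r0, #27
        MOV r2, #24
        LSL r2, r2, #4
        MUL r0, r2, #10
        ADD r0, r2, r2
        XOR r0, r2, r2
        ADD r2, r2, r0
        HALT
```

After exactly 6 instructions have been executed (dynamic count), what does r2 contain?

after MOV r0, #27: r0=27
after MOV r2, #24: r2=24
after LSL r2, r2, #4: r2=24<<4=384
after MUL r0, r2, #10: r0=384*10=3840
after ADD r0, r2, r2: r0=384+384=768
after XOR r0, r2, r2: r0=384^384=0
After step 6: r2 = 384.

384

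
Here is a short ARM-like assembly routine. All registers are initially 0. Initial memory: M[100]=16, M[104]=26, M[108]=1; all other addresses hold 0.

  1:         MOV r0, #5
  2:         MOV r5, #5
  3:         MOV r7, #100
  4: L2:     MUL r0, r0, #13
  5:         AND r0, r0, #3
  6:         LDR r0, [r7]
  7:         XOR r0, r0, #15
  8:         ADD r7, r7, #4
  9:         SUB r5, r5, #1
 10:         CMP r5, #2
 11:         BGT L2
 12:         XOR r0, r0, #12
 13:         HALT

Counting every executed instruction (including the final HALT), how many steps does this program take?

MOV r0, #5 → r0=5
MOV r5, #5 → r5=5
MOV r7, #100 → r7=100
MUL r0, r0, #13 → r0=5*13=65
AND r0, r0, #3 → r0=65&3=1
LDR r0, [r7] → r0=M[100]=16
XOR r0, r0, #15 → r0=16^15=31
ADD r7, r7, #4 → r7=100+4=104
SUB r5, r5, #1 → r5=5-1=4
CMP r5, #2  (cmp 4,2)
BGT L2: taken
MUL r0, r0, #13 → r0=31*13=403
AND r0, r0, #3 → r0=403&3=3
LDR r0, [r7] → r0=M[104]=26
XOR r0, r0, #15 → r0=26^15=21
ADD r7, r7, #4 → r7=104+4=108
SUB r5, r5, #1 → r5=4-1=3
CMP r5, #2  (cmp 3,2)
BGT L2: taken
MUL r0, r0, #13 → r0=21*13=273
AND r0, r0, #3 → r0=273&3=1
LDR r0, [r7] → r0=M[108]=1
XOR r0, r0, #15 → r0=1^15=14
ADD r7, r7, #4 → r7=108+4=112
SUB r5, r5, #1 → r5=3-1=2
CMP r5, #2  (cmp 2,2)
BGT L2: not taken
XOR r0, r0, #12 → r0=14^12=2
halt.
Total executed instructions: 29.

29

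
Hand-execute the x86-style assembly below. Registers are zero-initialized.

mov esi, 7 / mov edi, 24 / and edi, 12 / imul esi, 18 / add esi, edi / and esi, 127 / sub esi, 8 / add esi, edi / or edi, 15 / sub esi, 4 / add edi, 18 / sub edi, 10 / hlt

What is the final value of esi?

mov esi, 7 → esi=7
mov edi, 24 → edi=24
and edi, 12 → edi=24&12=8
imul esi, 18 → esi=7*18=126
add esi, edi → esi=126+8=134
and esi, 127 → esi=134&127=6
sub esi, 8 → esi=6-8=-2
add esi, edi → esi=(-2)+8=6
or edi, 15 → edi=8|15=15
sub esi, 4 → esi=6-4=2
add edi, 18 → edi=15+18=33
sub edi, 10 → edi=33-10=23
halt.

2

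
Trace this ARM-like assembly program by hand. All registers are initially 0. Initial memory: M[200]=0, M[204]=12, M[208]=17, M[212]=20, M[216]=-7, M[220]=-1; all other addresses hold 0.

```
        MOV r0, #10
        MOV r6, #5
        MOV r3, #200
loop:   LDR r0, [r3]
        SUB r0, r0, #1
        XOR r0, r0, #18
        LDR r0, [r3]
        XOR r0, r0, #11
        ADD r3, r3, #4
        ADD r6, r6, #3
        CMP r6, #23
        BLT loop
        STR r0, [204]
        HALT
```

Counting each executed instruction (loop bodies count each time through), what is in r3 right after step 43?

r0=10
r6=5
r3=200
r0=M[200]=0
r0=0-1=-1
r0=(-1)^18=-19
r0=M[200]=0
r0=0^11=11
r3=200+4=204
r6=5+3=8
CMP r6, #23  (cmp 8,23)
BLT loop: taken
r0=M[204]=12
r0=12-1=11
r0=11^18=25
r0=M[204]=12
r0=12^11=7
r3=204+4=208
r6=8+3=11
CMP r6, #23  (cmp 11,23)
BLT loop: taken
r0=M[208]=17
r0=17-1=16
r0=16^18=2
r0=M[208]=17
r0=17^11=26
r3=208+4=212
r6=11+3=14
CMP r6, #23  (cmp 14,23)
BLT loop: taken
r0=M[212]=20
r0=20-1=19
r0=19^18=1
r0=M[212]=20
r0=20^11=31
r3=212+4=216
r6=14+3=17
CMP r6, #23  (cmp 17,23)
BLT loop: taken
r0=M[216]=-7
r0=(-7)-1=-8
r0=(-8)^18=-22
r0=M[216]=-7
After step 43: r3 = 216.

216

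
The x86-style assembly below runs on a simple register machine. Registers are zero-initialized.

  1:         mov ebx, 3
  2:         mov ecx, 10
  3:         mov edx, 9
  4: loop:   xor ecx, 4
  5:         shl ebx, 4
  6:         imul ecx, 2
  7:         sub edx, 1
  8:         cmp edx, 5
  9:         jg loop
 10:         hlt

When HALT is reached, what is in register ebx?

196608

after mov ebx, 3: ebx=3
after mov ecx, 10: ecx=10
after mov edx, 9: edx=9
after xor ecx, 4: ecx=10^4=14
after shl ebx, 4: ebx=3<<4=48
after imul ecx, 2: ecx=14*2=28
after sub edx, 1: edx=9-1=8
cmp edx, 5  (cmp 8,5)
jg loop: taken
after xor ecx, 4: ecx=28^4=24
after shl ebx, 4: ebx=48<<4=768
after imul ecx, 2: ecx=24*2=48
after sub edx, 1: edx=8-1=7
cmp edx, 5  (cmp 7,5)
jg loop: taken
after xor ecx, 4: ecx=48^4=52
after shl ebx, 4: ebx=768<<4=12288
after imul ecx, 2: ecx=52*2=104
after sub edx, 1: edx=7-1=6
cmp edx, 5  (cmp 6,5)
jg loop: taken
after xor ecx, 4: ecx=104^4=108
after shl ebx, 4: ebx=12288<<4=196608
after imul ecx, 2: ecx=108*2=216
after sub edx, 1: edx=6-1=5
cmp edx, 5  (cmp 5,5)
jg loop: not taken
halt.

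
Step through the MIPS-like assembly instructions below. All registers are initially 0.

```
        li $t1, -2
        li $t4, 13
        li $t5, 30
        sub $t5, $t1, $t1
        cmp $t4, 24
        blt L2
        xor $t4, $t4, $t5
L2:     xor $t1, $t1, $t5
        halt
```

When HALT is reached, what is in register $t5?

0

after li $t1, -2: $t1=-2
after li $t4, 13: $t4=13
after li $t5, 30: $t5=30
after sub $t5, $t1, $t1: $t5=(-2)-(-2)=0
cmp $t4, 24  (cmp 13,24)
blt L2: taken
after xor $t1, $t1, $t5: $t1=(-2)^0=-2
halt.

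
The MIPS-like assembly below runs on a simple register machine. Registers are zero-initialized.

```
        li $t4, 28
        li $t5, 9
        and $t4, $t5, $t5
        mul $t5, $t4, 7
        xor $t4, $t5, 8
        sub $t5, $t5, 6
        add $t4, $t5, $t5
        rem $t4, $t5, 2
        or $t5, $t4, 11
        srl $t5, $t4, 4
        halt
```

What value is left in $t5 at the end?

li $t4, 28 → $t4=28
li $t5, 9 → $t5=9
and $t4, $t5, $t5 → $t4=9&9=9
mul $t5, $t4, 7 → $t5=9*7=63
xor $t4, $t5, 8 → $t4=63^8=55
sub $t5, $t5, 6 → $t5=63-6=57
add $t4, $t5, $t5 → $t4=57+57=114
rem $t4, $t5, 2 → $t4=57%2=1
or $t5, $t4, 11 → $t5=1|11=11
srl $t5, $t4, 4 → $t5=1>>4=0
halt.

0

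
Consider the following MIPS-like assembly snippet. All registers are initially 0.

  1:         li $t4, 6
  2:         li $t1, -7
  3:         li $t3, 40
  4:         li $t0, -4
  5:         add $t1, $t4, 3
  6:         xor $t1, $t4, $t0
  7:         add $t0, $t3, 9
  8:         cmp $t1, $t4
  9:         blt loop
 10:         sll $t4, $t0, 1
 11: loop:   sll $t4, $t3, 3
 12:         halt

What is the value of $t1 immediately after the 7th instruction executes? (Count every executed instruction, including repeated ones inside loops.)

after li $t4, 6: $t4=6
after li $t1, -7: $t1=-7
after li $t3, 40: $t3=40
after li $t0, -4: $t0=-4
after add $t1, $t4, 3: $t1=6+3=9
after xor $t1, $t4, $t0: $t1=6^(-4)=-6
after add $t0, $t3, 9: $t0=40+9=49
After step 7: $t1 = -6.

-6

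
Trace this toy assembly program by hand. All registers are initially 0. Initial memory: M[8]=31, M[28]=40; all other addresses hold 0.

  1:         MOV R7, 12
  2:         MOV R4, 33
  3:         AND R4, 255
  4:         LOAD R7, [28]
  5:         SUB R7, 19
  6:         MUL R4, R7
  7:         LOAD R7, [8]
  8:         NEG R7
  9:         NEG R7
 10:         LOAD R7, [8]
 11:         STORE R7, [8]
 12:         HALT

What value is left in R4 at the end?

R7=12
R4=33
R4=33&255=33
R7=M[28]=40
R7=40-19=21
R4=33*21=693
R7=M[8]=31
R7=-(31)=-31
R7=-(-31)=31
R7=M[8]=31
STORE R7, [8] → M[8]=31
halt.

693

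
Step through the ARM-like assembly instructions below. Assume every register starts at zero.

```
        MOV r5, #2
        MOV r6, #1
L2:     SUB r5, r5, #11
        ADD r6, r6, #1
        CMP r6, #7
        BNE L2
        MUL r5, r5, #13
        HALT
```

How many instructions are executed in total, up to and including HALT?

28

after MOV r5, #2: r5=2
after MOV r6, #1: r6=1
after SUB r5, r5, #11: r5=2-11=-9
after ADD r6, r6, #1: r6=1+1=2
CMP r6, #7  (cmp 2,7)
BNE L2: taken
after SUB r5, r5, #11: r5=(-9)-11=-20
after ADD r6, r6, #1: r6=2+1=3
CMP r6, #7  (cmp 3,7)
BNE L2: taken
after SUB r5, r5, #11: r5=(-20)-11=-31
after ADD r6, r6, #1: r6=3+1=4
CMP r6, #7  (cmp 4,7)
BNE L2: taken
after SUB r5, r5, #11: r5=(-31)-11=-42
after ADD r6, r6, #1: r6=4+1=5
CMP r6, #7  (cmp 5,7)
BNE L2: taken
after SUB r5, r5, #11: r5=(-42)-11=-53
after ADD r6, r6, #1: r6=5+1=6
CMP r6, #7  (cmp 6,7)
BNE L2: taken
after SUB r5, r5, #11: r5=(-53)-11=-64
after ADD r6, r6, #1: r6=6+1=7
CMP r6, #7  (cmp 7,7)
BNE L2: not taken
after MUL r5, r5, #13: r5=(-64)*13=-832
halt.
Total executed instructions: 28.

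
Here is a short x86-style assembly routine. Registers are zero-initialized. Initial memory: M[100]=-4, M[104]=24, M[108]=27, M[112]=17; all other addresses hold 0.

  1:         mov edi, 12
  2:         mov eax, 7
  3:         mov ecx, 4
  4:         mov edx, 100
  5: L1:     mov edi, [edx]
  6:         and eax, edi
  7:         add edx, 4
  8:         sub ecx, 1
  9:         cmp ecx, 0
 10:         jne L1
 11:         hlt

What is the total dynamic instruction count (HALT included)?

edi=12
eax=7
ecx=4
edx=100
edi=M[100]=-4
eax=7&(-4)=4
edx=100+4=104
ecx=4-1=3
cmp ecx, 0  (cmp 3,0)
jne L1: taken
edi=M[104]=24
eax=4&24=0
edx=104+4=108
ecx=3-1=2
cmp ecx, 0  (cmp 2,0)
jne L1: taken
edi=M[108]=27
eax=0&27=0
edx=108+4=112
ecx=2-1=1
cmp ecx, 0  (cmp 1,0)
jne L1: taken
edi=M[112]=17
eax=0&17=0
edx=112+4=116
ecx=1-1=0
cmp ecx, 0  (cmp 0,0)
jne L1: not taken
halt.
Total executed instructions: 29.

29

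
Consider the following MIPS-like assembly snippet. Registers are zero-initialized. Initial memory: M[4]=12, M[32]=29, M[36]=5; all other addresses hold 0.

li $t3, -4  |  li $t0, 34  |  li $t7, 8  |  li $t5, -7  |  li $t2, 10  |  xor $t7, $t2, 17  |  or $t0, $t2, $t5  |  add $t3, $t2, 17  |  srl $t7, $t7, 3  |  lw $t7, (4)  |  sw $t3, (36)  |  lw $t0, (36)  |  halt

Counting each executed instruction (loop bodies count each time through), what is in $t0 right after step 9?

after li $t3, -4: $t3=-4
after li $t0, 34: $t0=34
after li $t7, 8: $t7=8
after li $t5, -7: $t5=-7
after li $t2, 10: $t2=10
after xor $t7, $t2, 17: $t7=10^17=27
after or $t0, $t2, $t5: $t0=10|(-7)=-5
after add $t3, $t2, 17: $t3=10+17=27
after srl $t7, $t7, 3: $t7=27>>3=3
After step 9: $t0 = -5.

-5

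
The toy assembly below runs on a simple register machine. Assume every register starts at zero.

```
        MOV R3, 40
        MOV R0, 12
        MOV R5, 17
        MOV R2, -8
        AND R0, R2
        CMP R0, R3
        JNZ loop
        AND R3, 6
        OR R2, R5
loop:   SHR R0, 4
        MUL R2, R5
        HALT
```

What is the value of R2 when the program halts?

-136

after MOV R3, 40: R3=40
after MOV R0, 12: R0=12
after MOV R5, 17: R5=17
after MOV R2, -8: R2=-8
after AND R0, R2: R0=12&(-8)=8
CMP R0, R3  (cmp 8,40)
JNZ loop: taken
after SHR R0, 4: R0=8>>4=0
after MUL R2, R5: R2=(-8)*17=-136
halt.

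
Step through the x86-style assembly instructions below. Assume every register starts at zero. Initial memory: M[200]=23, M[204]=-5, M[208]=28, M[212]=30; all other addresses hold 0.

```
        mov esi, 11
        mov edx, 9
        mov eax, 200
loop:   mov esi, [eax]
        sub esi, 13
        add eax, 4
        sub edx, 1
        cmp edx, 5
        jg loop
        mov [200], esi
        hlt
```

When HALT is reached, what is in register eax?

216

mov esi, 11 → esi=11
mov edx, 9 → edx=9
mov eax, 200 → eax=200
mov esi, [eax] → esi=M[200]=23
sub esi, 13 → esi=23-13=10
add eax, 4 → eax=200+4=204
sub edx, 1 → edx=9-1=8
cmp edx, 5  (cmp 8,5)
jg loop: taken
mov esi, [eax] → esi=M[204]=-5
sub esi, 13 → esi=(-5)-13=-18
add eax, 4 → eax=204+4=208
sub edx, 1 → edx=8-1=7
cmp edx, 5  (cmp 7,5)
jg loop: taken
mov esi, [eax] → esi=M[208]=28
sub esi, 13 → esi=28-13=15
add eax, 4 → eax=208+4=212
sub edx, 1 → edx=7-1=6
cmp edx, 5  (cmp 6,5)
jg loop: taken
mov esi, [eax] → esi=M[212]=30
sub esi, 13 → esi=30-13=17
add eax, 4 → eax=212+4=216
sub edx, 1 → edx=6-1=5
cmp edx, 5  (cmp 5,5)
jg loop: not taken
mov [200], esi → M[200]=17
halt.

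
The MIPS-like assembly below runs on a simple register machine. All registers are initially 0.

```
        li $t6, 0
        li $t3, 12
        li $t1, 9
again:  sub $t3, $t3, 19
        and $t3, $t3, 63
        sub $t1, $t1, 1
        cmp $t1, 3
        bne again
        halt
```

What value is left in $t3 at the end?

26

after li $t6, 0: $t6=0
after li $t3, 12: $t3=12
after li $t1, 9: $t1=9
after sub $t3, $t3, 19: $t3=12-19=-7
after and $t3, $t3, 63: $t3=(-7)&63=57
after sub $t1, $t1, 1: $t1=9-1=8
cmp $t1, 3  (cmp 8,3)
bne again: taken
after sub $t3, $t3, 19: $t3=57-19=38
after and $t3, $t3, 63: $t3=38&63=38
after sub $t1, $t1, 1: $t1=8-1=7
cmp $t1, 3  (cmp 7,3)
bne again: taken
after sub $t3, $t3, 19: $t3=38-19=19
after and $t3, $t3, 63: $t3=19&63=19
after sub $t1, $t1, 1: $t1=7-1=6
cmp $t1, 3  (cmp 6,3)
bne again: taken
after sub $t3, $t3, 19: $t3=19-19=0
after and $t3, $t3, 63: $t3=0&63=0
after sub $t1, $t1, 1: $t1=6-1=5
cmp $t1, 3  (cmp 5,3)
bne again: taken
after sub $t3, $t3, 19: $t3=0-19=-19
after and $t3, $t3, 63: $t3=(-19)&63=45
after sub $t1, $t1, 1: $t1=5-1=4
cmp $t1, 3  (cmp 4,3)
bne again: taken
after sub $t3, $t3, 19: $t3=45-19=26
after and $t3, $t3, 63: $t3=26&63=26
after sub $t1, $t1, 1: $t1=4-1=3
cmp $t1, 3  (cmp 3,3)
bne again: not taken
halt.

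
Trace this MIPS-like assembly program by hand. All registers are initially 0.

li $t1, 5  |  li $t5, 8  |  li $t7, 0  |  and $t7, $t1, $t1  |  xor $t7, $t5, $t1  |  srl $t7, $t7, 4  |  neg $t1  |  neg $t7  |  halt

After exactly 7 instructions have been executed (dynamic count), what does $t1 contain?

-5

$t1=5
$t5=8
$t7=0
$t7=5&5=5
$t7=8^5=13
$t7=13>>4=0
$t1=-(5)=-5
After step 7: $t1 = -5.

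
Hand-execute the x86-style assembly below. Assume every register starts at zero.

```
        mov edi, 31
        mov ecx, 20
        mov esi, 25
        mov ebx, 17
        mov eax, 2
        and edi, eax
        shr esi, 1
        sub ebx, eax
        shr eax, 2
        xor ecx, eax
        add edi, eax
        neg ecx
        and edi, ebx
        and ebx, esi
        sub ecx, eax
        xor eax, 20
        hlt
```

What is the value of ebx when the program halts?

mov edi, 31 → edi=31
mov ecx, 20 → ecx=20
mov esi, 25 → esi=25
mov ebx, 17 → ebx=17
mov eax, 2 → eax=2
and edi, eax → edi=31&2=2
shr esi, 1 → esi=25>>1=12
sub ebx, eax → ebx=17-2=15
shr eax, 2 → eax=2>>2=0
xor ecx, eax → ecx=20^0=20
add edi, eax → edi=2+0=2
neg ecx → ecx=-(20)=-20
and edi, ebx → edi=2&15=2
and ebx, esi → ebx=15&12=12
sub ecx, eax → ecx=(-20)-0=-20
xor eax, 20 → eax=0^20=20
halt.

12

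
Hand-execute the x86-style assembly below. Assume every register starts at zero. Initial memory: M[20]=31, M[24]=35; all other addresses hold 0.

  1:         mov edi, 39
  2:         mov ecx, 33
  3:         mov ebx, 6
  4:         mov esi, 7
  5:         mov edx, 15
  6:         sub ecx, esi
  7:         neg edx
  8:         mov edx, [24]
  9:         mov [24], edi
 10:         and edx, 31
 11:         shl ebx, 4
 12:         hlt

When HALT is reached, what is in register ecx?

26

edi=39
ecx=33
ebx=6
esi=7
edx=15
ecx=33-7=26
edx=-(15)=-15
edx=M[24]=35
mov [24], edi → M[24]=39
edx=35&31=3
ebx=6<<4=96
halt.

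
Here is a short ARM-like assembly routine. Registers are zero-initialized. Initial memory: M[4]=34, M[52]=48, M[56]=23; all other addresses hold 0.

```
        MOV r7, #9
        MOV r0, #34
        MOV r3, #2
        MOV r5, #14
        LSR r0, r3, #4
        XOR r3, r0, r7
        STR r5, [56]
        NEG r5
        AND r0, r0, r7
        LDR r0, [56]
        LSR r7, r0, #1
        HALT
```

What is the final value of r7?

7

after MOV r7, #9: r7=9
after MOV r0, #34: r0=34
after MOV r3, #2: r3=2
after MOV r5, #14: r5=14
after LSR r0, r3, #4: r0=2>>4=0
after XOR r3, r0, r7: r3=0^9=9
STR r5, [56] → M[56]=14
after NEG r5: r5=-(14)=-14
after AND r0, r0, r7: r0=0&9=0
after LDR r0, [56]: r0=M[56]=14
after LSR r7, r0, #1: r7=14>>1=7
halt.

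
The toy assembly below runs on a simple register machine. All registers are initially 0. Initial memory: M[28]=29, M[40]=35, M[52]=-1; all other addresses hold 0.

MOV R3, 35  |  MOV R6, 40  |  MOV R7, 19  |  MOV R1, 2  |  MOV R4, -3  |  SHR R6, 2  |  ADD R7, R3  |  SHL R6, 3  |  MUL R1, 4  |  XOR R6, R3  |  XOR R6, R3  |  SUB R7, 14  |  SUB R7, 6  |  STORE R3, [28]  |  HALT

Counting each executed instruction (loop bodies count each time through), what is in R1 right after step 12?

after MOV R3, 35: R3=35
after MOV R6, 40: R6=40
after MOV R7, 19: R7=19
after MOV R1, 2: R1=2
after MOV R4, -3: R4=-3
after SHR R6, 2: R6=40>>2=10
after ADD R7, R3: R7=19+35=54
after SHL R6, 3: R6=10<<3=80
after MUL R1, 4: R1=2*4=8
after XOR R6, R3: R6=80^35=115
after XOR R6, R3: R6=115^35=80
after SUB R7, 14: R7=54-14=40
After step 12: R1 = 8.

8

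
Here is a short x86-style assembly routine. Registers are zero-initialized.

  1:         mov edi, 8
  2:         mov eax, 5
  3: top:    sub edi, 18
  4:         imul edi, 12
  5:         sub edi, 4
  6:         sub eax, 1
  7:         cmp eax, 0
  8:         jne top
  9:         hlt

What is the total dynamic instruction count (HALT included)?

33

mov edi, 8 → edi=8
mov eax, 5 → eax=5
sub edi, 18 → edi=8-18=-10
imul edi, 12 → edi=(-10)*12=-120
sub edi, 4 → edi=(-120)-4=-124
sub eax, 1 → eax=5-1=4
cmp eax, 0  (cmp 4,0)
jne top: taken
sub edi, 18 → edi=(-124)-18=-142
imul edi, 12 → edi=(-142)*12=-1704
sub edi, 4 → edi=(-1704)-4=-1708
sub eax, 1 → eax=4-1=3
cmp eax, 0  (cmp 3,0)
jne top: taken
sub edi, 18 → edi=(-1708)-18=-1726
imul edi, 12 → edi=(-1726)*12=-20712
sub edi, 4 → edi=(-20712)-4=-20716
sub eax, 1 → eax=3-1=2
cmp eax, 0  (cmp 2,0)
jne top: taken
sub edi, 18 → edi=(-20716)-18=-20734
imul edi, 12 → edi=(-20734)*12=-248808
sub edi, 4 → edi=(-248808)-4=-248812
sub eax, 1 → eax=2-1=1
cmp eax, 0  (cmp 1,0)
jne top: taken
sub edi, 18 → edi=(-248812)-18=-248830
imul edi, 12 → edi=(-248830)*12=-2985960
sub edi, 4 → edi=(-2985960)-4=-2985964
sub eax, 1 → eax=1-1=0
cmp eax, 0  (cmp 0,0)
jne top: not taken
halt.
Total executed instructions: 33.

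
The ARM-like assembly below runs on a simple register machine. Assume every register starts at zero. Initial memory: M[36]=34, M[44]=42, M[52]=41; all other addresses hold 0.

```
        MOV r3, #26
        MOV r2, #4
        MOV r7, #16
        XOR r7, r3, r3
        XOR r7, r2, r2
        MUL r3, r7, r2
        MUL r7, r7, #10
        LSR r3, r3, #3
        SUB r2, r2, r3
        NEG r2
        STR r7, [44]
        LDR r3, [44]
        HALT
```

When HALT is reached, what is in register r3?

0

after MOV r3, #26: r3=26
after MOV r2, #4: r2=4
after MOV r7, #16: r7=16
after XOR r7, r3, r3: r7=26^26=0
after XOR r7, r2, r2: r7=4^4=0
after MUL r3, r7, r2: r3=0*4=0
after MUL r7, r7, #10: r7=0*10=0
after LSR r3, r3, #3: r3=0>>3=0
after SUB r2, r2, r3: r2=4-0=4
after NEG r2: r2=-(4)=-4
STR r7, [44] → M[44]=0
after LDR r3, [44]: r3=M[44]=0
halt.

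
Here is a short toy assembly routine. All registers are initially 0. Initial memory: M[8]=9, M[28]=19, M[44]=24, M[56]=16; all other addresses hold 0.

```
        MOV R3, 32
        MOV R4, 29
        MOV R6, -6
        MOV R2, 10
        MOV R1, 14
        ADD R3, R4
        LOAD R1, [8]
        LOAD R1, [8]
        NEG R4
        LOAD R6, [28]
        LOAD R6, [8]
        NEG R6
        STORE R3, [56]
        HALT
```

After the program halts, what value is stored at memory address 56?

61

R3=32
R4=29
R6=-6
R2=10
R1=14
R3=32+29=61
R1=M[8]=9
R1=M[8]=9
R4=-(29)=-29
R6=M[28]=19
R6=M[8]=9
R6=-(9)=-9
STORE R3, [56] → M[56]=61
halt.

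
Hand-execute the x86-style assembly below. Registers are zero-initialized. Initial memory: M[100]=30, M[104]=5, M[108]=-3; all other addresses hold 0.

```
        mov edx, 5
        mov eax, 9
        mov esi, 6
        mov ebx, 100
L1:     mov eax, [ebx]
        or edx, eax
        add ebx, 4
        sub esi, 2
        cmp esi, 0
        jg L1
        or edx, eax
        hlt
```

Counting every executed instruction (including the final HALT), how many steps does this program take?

24

after mov edx, 5: edx=5
after mov eax, 9: eax=9
after mov esi, 6: esi=6
after mov ebx, 100: ebx=100
after mov eax, [ebx]: eax=M[100]=30
after or edx, eax: edx=5|30=31
after add ebx, 4: ebx=100+4=104
after sub esi, 2: esi=6-2=4
cmp esi, 0  (cmp 4,0)
jg L1: taken
after mov eax, [ebx]: eax=M[104]=5
after or edx, eax: edx=31|5=31
after add ebx, 4: ebx=104+4=108
after sub esi, 2: esi=4-2=2
cmp esi, 0  (cmp 2,0)
jg L1: taken
after mov eax, [ebx]: eax=M[108]=-3
after or edx, eax: edx=31|(-3)=-1
after add ebx, 4: ebx=108+4=112
after sub esi, 2: esi=2-2=0
cmp esi, 0  (cmp 0,0)
jg L1: not taken
after or edx, eax: edx=(-1)|(-3)=-1
halt.
Total executed instructions: 24.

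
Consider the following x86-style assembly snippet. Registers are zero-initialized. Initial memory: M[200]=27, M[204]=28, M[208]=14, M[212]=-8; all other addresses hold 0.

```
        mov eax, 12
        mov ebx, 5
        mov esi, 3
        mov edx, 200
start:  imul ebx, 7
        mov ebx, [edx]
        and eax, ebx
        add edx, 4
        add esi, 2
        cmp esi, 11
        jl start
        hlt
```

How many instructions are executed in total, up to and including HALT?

eax=12
ebx=5
esi=3
edx=200
ebx=5*7=35
ebx=M[200]=27
eax=12&27=8
edx=200+4=204
esi=3+2=5
cmp esi, 11  (cmp 5,11)
jl start: taken
ebx=27*7=189
ebx=M[204]=28
eax=8&28=8
edx=204+4=208
esi=5+2=7
cmp esi, 11  (cmp 7,11)
jl start: taken
ebx=28*7=196
ebx=M[208]=14
eax=8&14=8
edx=208+4=212
esi=7+2=9
cmp esi, 11  (cmp 9,11)
jl start: taken
ebx=14*7=98
ebx=M[212]=-8
eax=8&(-8)=8
edx=212+4=216
esi=9+2=11
cmp esi, 11  (cmp 11,11)
jl start: not taken
halt.
Total executed instructions: 33.

33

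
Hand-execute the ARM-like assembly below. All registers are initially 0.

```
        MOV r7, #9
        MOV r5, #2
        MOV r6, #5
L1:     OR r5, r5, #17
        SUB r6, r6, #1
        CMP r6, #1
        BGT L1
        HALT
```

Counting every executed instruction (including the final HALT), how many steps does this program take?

after MOV r7, #9: r7=9
after MOV r5, #2: r5=2
after MOV r6, #5: r6=5
after OR r5, r5, #17: r5=2|17=19
after SUB r6, r6, #1: r6=5-1=4
CMP r6, #1  (cmp 4,1)
BGT L1: taken
after OR r5, r5, #17: r5=19|17=19
after SUB r6, r6, #1: r6=4-1=3
CMP r6, #1  (cmp 3,1)
BGT L1: taken
after OR r5, r5, #17: r5=19|17=19
after SUB r6, r6, #1: r6=3-1=2
CMP r6, #1  (cmp 2,1)
BGT L1: taken
after OR r5, r5, #17: r5=19|17=19
after SUB r6, r6, #1: r6=2-1=1
CMP r6, #1  (cmp 1,1)
BGT L1: not taken
halt.
Total executed instructions: 20.

20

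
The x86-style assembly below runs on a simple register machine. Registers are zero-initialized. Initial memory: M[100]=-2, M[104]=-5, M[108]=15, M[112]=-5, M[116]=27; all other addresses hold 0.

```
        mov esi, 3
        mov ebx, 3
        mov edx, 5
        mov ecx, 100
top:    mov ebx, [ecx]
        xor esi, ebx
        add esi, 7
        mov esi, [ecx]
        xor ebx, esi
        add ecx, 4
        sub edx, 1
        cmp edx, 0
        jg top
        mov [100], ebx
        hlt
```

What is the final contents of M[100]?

mov esi, 3 → esi=3
mov ebx, 3 → ebx=3
mov edx, 5 → edx=5
mov ecx, 100 → ecx=100
mov ebx, [ecx] → ebx=M[100]=-2
xor esi, ebx → esi=3^(-2)=-3
add esi, 7 → esi=(-3)+7=4
mov esi, [ecx] → esi=M[100]=-2
xor ebx, esi → ebx=(-2)^(-2)=0
add ecx, 4 → ecx=100+4=104
sub edx, 1 → edx=5-1=4
cmp edx, 0  (cmp 4,0)
jg top: taken
mov ebx, [ecx] → ebx=M[104]=-5
xor esi, ebx → esi=(-2)^(-5)=5
add esi, 7 → esi=5+7=12
mov esi, [ecx] → esi=M[104]=-5
xor ebx, esi → ebx=(-5)^(-5)=0
add ecx, 4 → ecx=104+4=108
sub edx, 1 → edx=4-1=3
cmp edx, 0  (cmp 3,0)
jg top: taken
mov ebx, [ecx] → ebx=M[108]=15
xor esi, ebx → esi=(-5)^15=-12
add esi, 7 → esi=(-12)+7=-5
mov esi, [ecx] → esi=M[108]=15
xor ebx, esi → ebx=15^15=0
add ecx, 4 → ecx=108+4=112
sub edx, 1 → edx=3-1=2
cmp edx, 0  (cmp 2,0)
jg top: taken
mov ebx, [ecx] → ebx=M[112]=-5
xor esi, ebx → esi=15^(-5)=-12
add esi, 7 → esi=(-12)+7=-5
mov esi, [ecx] → esi=M[112]=-5
xor ebx, esi → ebx=(-5)^(-5)=0
add ecx, 4 → ecx=112+4=116
sub edx, 1 → edx=2-1=1
cmp edx, 0  (cmp 1,0)
jg top: taken
mov ebx, [ecx] → ebx=M[116]=27
xor esi, ebx → esi=(-5)^27=-32
add esi, 7 → esi=(-32)+7=-25
mov esi, [ecx] → esi=M[116]=27
xor ebx, esi → ebx=27^27=0
add ecx, 4 → ecx=116+4=120
sub edx, 1 → edx=1-1=0
cmp edx, 0  (cmp 0,0)
jg top: not taken
mov [100], ebx → M[100]=0
halt.

0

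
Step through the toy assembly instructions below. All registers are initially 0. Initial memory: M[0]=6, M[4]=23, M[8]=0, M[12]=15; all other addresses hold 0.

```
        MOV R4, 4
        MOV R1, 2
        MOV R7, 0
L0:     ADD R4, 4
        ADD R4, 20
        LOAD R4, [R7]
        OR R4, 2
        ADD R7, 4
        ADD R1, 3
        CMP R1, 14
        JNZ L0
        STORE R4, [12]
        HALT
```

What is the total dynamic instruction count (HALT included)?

37

MOV R4, 4 → R4=4
MOV R1, 2 → R1=2
MOV R7, 0 → R7=0
ADD R4, 4 → R4=4+4=8
ADD R4, 20 → R4=8+20=28
LOAD R4, [R7] → R4=M[0]=6
OR R4, 2 → R4=6|2=6
ADD R7, 4 → R7=0+4=4
ADD R1, 3 → R1=2+3=5
CMP R1, 14  (cmp 5,14)
JNZ L0: taken
ADD R4, 4 → R4=6+4=10
ADD R4, 20 → R4=10+20=30
LOAD R4, [R7] → R4=M[4]=23
OR R4, 2 → R4=23|2=23
ADD R7, 4 → R7=4+4=8
ADD R1, 3 → R1=5+3=8
CMP R1, 14  (cmp 8,14)
JNZ L0: taken
ADD R4, 4 → R4=23+4=27
ADD R4, 20 → R4=27+20=47
LOAD R4, [R7] → R4=M[8]=0
OR R4, 2 → R4=0|2=2
ADD R7, 4 → R7=8+4=12
ADD R1, 3 → R1=8+3=11
CMP R1, 14  (cmp 11,14)
JNZ L0: taken
ADD R4, 4 → R4=2+4=6
ADD R4, 20 → R4=6+20=26
LOAD R4, [R7] → R4=M[12]=15
OR R4, 2 → R4=15|2=15
ADD R7, 4 → R7=12+4=16
ADD R1, 3 → R1=11+3=14
CMP R1, 14  (cmp 14,14)
JNZ L0: not taken
STORE R4, [12] → M[12]=15
halt.
Total executed instructions: 37.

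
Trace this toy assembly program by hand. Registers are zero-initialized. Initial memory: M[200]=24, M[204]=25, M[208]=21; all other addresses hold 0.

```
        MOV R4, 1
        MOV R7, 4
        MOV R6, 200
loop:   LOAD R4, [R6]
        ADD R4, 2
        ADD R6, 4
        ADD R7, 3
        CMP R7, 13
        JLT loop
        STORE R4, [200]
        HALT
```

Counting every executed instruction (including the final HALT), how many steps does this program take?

MOV R4, 1 → R4=1
MOV R7, 4 → R7=4
MOV R6, 200 → R6=200
LOAD R4, [R6] → R4=M[200]=24
ADD R4, 2 → R4=24+2=26
ADD R6, 4 → R6=200+4=204
ADD R7, 3 → R7=4+3=7
CMP R7, 13  (cmp 7,13)
JLT loop: taken
LOAD R4, [R6] → R4=M[204]=25
ADD R4, 2 → R4=25+2=27
ADD R6, 4 → R6=204+4=208
ADD R7, 3 → R7=7+3=10
CMP R7, 13  (cmp 10,13)
JLT loop: taken
LOAD R4, [R6] → R4=M[208]=21
ADD R4, 2 → R4=21+2=23
ADD R6, 4 → R6=208+4=212
ADD R7, 3 → R7=10+3=13
CMP R7, 13  (cmp 13,13)
JLT loop: not taken
STORE R4, [200] → M[200]=23
halt.
Total executed instructions: 23.

23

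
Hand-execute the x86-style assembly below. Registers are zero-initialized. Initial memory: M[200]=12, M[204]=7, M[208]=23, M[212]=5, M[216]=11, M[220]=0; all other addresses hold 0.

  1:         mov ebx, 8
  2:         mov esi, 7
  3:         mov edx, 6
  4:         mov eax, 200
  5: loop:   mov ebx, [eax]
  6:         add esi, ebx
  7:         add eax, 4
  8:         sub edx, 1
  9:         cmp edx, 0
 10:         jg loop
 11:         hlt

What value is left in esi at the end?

65

ebx=8
esi=7
edx=6
eax=200
ebx=M[200]=12
esi=7+12=19
eax=200+4=204
edx=6-1=5
cmp edx, 0  (cmp 5,0)
jg loop: taken
ebx=M[204]=7
esi=19+7=26
eax=204+4=208
edx=5-1=4
cmp edx, 0  (cmp 4,0)
jg loop: taken
ebx=M[208]=23
esi=26+23=49
eax=208+4=212
edx=4-1=3
cmp edx, 0  (cmp 3,0)
jg loop: taken
ebx=M[212]=5
esi=49+5=54
eax=212+4=216
edx=3-1=2
cmp edx, 0  (cmp 2,0)
jg loop: taken
ebx=M[216]=11
esi=54+11=65
eax=216+4=220
edx=2-1=1
cmp edx, 0  (cmp 1,0)
jg loop: taken
ebx=M[220]=0
esi=65+0=65
eax=220+4=224
edx=1-1=0
cmp edx, 0  (cmp 0,0)
jg loop: not taken
halt.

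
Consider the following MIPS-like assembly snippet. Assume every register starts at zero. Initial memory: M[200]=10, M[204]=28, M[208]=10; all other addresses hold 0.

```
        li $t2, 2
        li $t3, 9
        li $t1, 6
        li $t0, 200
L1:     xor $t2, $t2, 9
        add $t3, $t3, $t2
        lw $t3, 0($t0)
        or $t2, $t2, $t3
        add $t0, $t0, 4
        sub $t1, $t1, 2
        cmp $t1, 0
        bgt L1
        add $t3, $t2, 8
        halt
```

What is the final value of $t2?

31

after li $t2, 2: $t2=2
after li $t3, 9: $t3=9
after li $t1, 6: $t1=6
after li $t0, 200: $t0=200
after xor $t2, $t2, 9: $t2=2^9=11
after add $t3, $t3, $t2: $t3=9+11=20
after lw $t3, 0($t0): $t3=M[200]=10
after or $t2, $t2, $t3: $t2=11|10=11
after add $t0, $t0, 4: $t0=200+4=204
after sub $t1, $t1, 2: $t1=6-2=4
cmp $t1, 0  (cmp 4,0)
bgt L1: taken
after xor $t2, $t2, 9: $t2=11^9=2
after add $t3, $t3, $t2: $t3=10+2=12
after lw $t3, 0($t0): $t3=M[204]=28
after or $t2, $t2, $t3: $t2=2|28=30
after add $t0, $t0, 4: $t0=204+4=208
after sub $t1, $t1, 2: $t1=4-2=2
cmp $t1, 0  (cmp 2,0)
bgt L1: taken
after xor $t2, $t2, 9: $t2=30^9=23
after add $t3, $t3, $t2: $t3=28+23=51
after lw $t3, 0($t0): $t3=M[208]=10
after or $t2, $t2, $t3: $t2=23|10=31
after add $t0, $t0, 4: $t0=208+4=212
after sub $t1, $t1, 2: $t1=2-2=0
cmp $t1, 0  (cmp 0,0)
bgt L1: not taken
after add $t3, $t2, 8: $t3=31+8=39
halt.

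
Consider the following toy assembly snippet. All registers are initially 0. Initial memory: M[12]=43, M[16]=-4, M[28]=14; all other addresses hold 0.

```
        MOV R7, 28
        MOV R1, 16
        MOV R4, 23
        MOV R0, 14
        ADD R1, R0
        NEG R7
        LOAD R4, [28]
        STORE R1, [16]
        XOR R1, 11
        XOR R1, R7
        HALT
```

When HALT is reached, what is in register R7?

-28

R7=28
R1=16
R4=23
R0=14
R1=16+14=30
R7=-(28)=-28
R4=M[28]=14
STORE R1, [16] → M[16]=30
R1=30^11=21
R1=21^(-28)=-15
halt.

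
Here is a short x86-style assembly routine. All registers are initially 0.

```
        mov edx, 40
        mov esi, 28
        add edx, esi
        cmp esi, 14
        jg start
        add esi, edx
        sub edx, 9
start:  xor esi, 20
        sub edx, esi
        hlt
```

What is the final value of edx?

after mov edx, 40: edx=40
after mov esi, 28: esi=28
after add edx, esi: edx=40+28=68
cmp esi, 14  (cmp 28,14)
jg start: taken
after xor esi, 20: esi=28^20=8
after sub edx, esi: edx=68-8=60
halt.

60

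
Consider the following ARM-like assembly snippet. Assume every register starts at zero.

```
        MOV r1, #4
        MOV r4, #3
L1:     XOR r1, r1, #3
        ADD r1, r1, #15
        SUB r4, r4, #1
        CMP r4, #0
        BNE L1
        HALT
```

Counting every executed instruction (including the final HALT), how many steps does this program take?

after MOV r1, #4: r1=4
after MOV r4, #3: r4=3
after XOR r1, r1, #3: r1=4^3=7
after ADD r1, r1, #15: r1=7+15=22
after SUB r4, r4, #1: r4=3-1=2
CMP r4, #0  (cmp 2,0)
BNE L1: taken
after XOR r1, r1, #3: r1=22^3=21
after ADD r1, r1, #15: r1=21+15=36
after SUB r4, r4, #1: r4=2-1=1
CMP r4, #0  (cmp 1,0)
BNE L1: taken
after XOR r1, r1, #3: r1=36^3=39
after ADD r1, r1, #15: r1=39+15=54
after SUB r4, r4, #1: r4=1-1=0
CMP r4, #0  (cmp 0,0)
BNE L1: not taken
halt.
Total executed instructions: 18.

18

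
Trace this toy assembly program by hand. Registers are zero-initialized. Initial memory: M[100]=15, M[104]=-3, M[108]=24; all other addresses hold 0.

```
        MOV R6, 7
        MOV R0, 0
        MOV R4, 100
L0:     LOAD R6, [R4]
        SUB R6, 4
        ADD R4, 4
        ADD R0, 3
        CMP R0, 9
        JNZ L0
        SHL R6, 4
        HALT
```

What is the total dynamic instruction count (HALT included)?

23

after MOV R6, 7: R6=7
after MOV R0, 0: R0=0
after MOV R4, 100: R4=100
after LOAD R6, [R4]: R6=M[100]=15
after SUB R6, 4: R6=15-4=11
after ADD R4, 4: R4=100+4=104
after ADD R0, 3: R0=0+3=3
CMP R0, 9  (cmp 3,9)
JNZ L0: taken
after LOAD R6, [R4]: R6=M[104]=-3
after SUB R6, 4: R6=(-3)-4=-7
after ADD R4, 4: R4=104+4=108
after ADD R0, 3: R0=3+3=6
CMP R0, 9  (cmp 6,9)
JNZ L0: taken
after LOAD R6, [R4]: R6=M[108]=24
after SUB R6, 4: R6=24-4=20
after ADD R4, 4: R4=108+4=112
after ADD R0, 3: R0=6+3=9
CMP R0, 9  (cmp 9,9)
JNZ L0: not taken
after SHL R6, 4: R6=20<<4=320
halt.
Total executed instructions: 23.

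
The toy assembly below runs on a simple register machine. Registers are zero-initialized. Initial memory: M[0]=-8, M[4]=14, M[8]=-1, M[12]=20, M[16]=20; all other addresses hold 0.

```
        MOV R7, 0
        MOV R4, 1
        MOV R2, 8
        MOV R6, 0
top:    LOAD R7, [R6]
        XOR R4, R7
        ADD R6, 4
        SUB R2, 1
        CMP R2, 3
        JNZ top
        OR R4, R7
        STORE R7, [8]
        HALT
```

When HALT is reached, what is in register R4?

28

after MOV R7, 0: R7=0
after MOV R4, 1: R4=1
after MOV R2, 8: R2=8
after MOV R6, 0: R6=0
after LOAD R7, [R6]: R7=M[0]=-8
after XOR R4, R7: R4=1^(-8)=-7
after ADD R6, 4: R6=0+4=4
after SUB R2, 1: R2=8-1=7
CMP R2, 3  (cmp 7,3)
JNZ top: taken
after LOAD R7, [R6]: R7=M[4]=14
after XOR R4, R7: R4=(-7)^14=-9
after ADD R6, 4: R6=4+4=8
after SUB R2, 1: R2=7-1=6
CMP R2, 3  (cmp 6,3)
JNZ top: taken
after LOAD R7, [R6]: R7=M[8]=-1
after XOR R4, R7: R4=(-9)^(-1)=8
after ADD R6, 4: R6=8+4=12
after SUB R2, 1: R2=6-1=5
CMP R2, 3  (cmp 5,3)
JNZ top: taken
after LOAD R7, [R6]: R7=M[12]=20
after XOR R4, R7: R4=8^20=28
after ADD R6, 4: R6=12+4=16
after SUB R2, 1: R2=5-1=4
CMP R2, 3  (cmp 4,3)
JNZ top: taken
after LOAD R7, [R6]: R7=M[16]=20
after XOR R4, R7: R4=28^20=8
after ADD R6, 4: R6=16+4=20
after SUB R2, 1: R2=4-1=3
CMP R2, 3  (cmp 3,3)
JNZ top: not taken
after OR R4, R7: R4=8|20=28
STORE R7, [8] → M[8]=20
halt.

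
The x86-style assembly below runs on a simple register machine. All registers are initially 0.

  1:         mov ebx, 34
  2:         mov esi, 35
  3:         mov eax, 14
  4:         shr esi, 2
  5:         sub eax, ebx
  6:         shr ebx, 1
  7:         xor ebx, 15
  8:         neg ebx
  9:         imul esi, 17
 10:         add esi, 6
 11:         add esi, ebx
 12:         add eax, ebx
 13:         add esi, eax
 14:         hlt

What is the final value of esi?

mov ebx, 34 → ebx=34
mov esi, 35 → esi=35
mov eax, 14 → eax=14
shr esi, 2 → esi=35>>2=8
sub eax, ebx → eax=14-34=-20
shr ebx, 1 → ebx=34>>1=17
xor ebx, 15 → ebx=17^15=30
neg ebx → ebx=-(30)=-30
imul esi, 17 → esi=8*17=136
add esi, 6 → esi=136+6=142
add esi, ebx → esi=142+(-30)=112
add eax, ebx → eax=(-20)+(-30)=-50
add esi, eax → esi=112+(-50)=62
halt.

62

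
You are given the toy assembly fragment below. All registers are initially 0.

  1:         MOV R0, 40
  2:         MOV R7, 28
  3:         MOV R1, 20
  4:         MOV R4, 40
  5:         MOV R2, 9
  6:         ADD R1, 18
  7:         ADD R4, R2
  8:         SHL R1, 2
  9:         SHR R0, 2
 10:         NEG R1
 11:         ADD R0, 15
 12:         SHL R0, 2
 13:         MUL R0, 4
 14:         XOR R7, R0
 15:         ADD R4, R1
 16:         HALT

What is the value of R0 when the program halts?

MOV R0, 40 → R0=40
MOV R7, 28 → R7=28
MOV R1, 20 → R1=20
MOV R4, 40 → R4=40
MOV R2, 9 → R2=9
ADD R1, 18 → R1=20+18=38
ADD R4, R2 → R4=40+9=49
SHL R1, 2 → R1=38<<2=152
SHR R0, 2 → R0=40>>2=10
NEG R1 → R1=-(152)=-152
ADD R0, 15 → R0=10+15=25
SHL R0, 2 → R0=25<<2=100
MUL R0, 4 → R0=100*4=400
XOR R7, R0 → R7=28^400=396
ADD R4, R1 → R4=49+(-152)=-103
halt.

400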